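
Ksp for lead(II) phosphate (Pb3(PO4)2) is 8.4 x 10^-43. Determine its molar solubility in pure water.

Pb3(PO4)2(s) ⇌ 3 Pb^2+ + 2 PO4^3-
Ksp = [Pb^2+]^3[PO4^3-]^2
Let s = molar solubility. Then [Pb^2+] = 3s and [PO4^3-] = 2s.
So Ksp = (3s)^3 × (2s)^2 = 108s^5
Solving, s = (8.4 x 10^-43/108)^(1/5) = 1.5 × 10^-9 M

1.5 × 10^-9 M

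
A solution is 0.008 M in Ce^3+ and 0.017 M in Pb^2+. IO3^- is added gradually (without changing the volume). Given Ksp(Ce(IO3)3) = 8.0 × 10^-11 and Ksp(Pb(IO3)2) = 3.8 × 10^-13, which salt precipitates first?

Each salt begins to precipitate when Q = Ksp, i.e. when [IO3^-] reaches its threshold.
For Ce(IO3)3: 8.0 × 10^-11 = 0.008 × [IO3^-]^3  ⇒  [IO3^-] = 2.2 × 10^-3 M.
For Pb(IO3)2: 3.8 × 10^-13 = 0.017 × [IO3^-]^2  ⇒  [IO3^-] = 4.7 × 10^-6 M.
The salt with the lower threshold [IO3^-] precipitates first: Pb(IO3)2.

Pb(IO3)2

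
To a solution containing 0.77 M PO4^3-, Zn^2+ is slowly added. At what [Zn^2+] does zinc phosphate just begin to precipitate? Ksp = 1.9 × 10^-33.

1.5 x 10^-11 M

Zn3(PO4)2(s) ⇌ 3 Zn^2+ + 2 PO4^3-
Ksp = [Zn^2+]^3[PO4^3-]^2
Precipitation begins when Q = Ksp. With [PO4^3-] = 0.77 M:
1.9 × 10^-33 = (0.77)^2 × [Zn^2+]^3
[Zn^2+] = (1.9 × 10^-33 / 5.93 × 10^-1)^(1/3) = 1.5 × 10^-11 M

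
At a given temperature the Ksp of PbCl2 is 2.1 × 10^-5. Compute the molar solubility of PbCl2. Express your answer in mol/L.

s ≈ 0.017 M

PbCl2(s) <=> Pb^2+ + 2 Cl^-
Ksp = [Pb^2+][Cl^-]^2
If s mol/L of PbCl2 dissolves, [Pb^2+] = s and [Cl^-] = 2s.
So Ksp = s × (2s)^2 = 4s^3
s^3 = 2.1 × 10^-5 / 4, so s = 1.7 × 10^-2 M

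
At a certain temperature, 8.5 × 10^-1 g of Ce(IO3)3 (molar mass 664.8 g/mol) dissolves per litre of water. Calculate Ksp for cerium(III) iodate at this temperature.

Ksp ≈ 7.2 x 10^-11

Molar solubility s = (8.5 × 10^-1 g/L) / (664.8 g/mol) = 1.28 × 10^-3 M.
Ce(IO3)3(s) ⇌ Ce^3+ + 3 IO3^-
With molar solubility s: [Ce^3+] = s, [IO3^-] = 3s.
Ksp = [Ce^3+][IO3^-]^3
So Ksp = s × (3s)^3 = 27s^4
Ksp = 27 × (1.28 × 10^-3)^4 = 7.2 × 10^-11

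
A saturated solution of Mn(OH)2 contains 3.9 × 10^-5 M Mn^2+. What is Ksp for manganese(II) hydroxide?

Mn(OH)2(s) ⇌ Mn^2+ + 2 OH^-
Stoichiometry gives [OH^-] = (2/1)[Mn^2+] = 7.80 × 10^-5 M.
Ksp = [Mn^2+][OH^-]^2
Ksp = 3.9 × 10^-5 × (7.80 × 10^-5)^2 = 2.4 x 10^-13

2.4e-13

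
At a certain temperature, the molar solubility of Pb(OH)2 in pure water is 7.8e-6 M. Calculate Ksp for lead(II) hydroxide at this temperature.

Ksp ≈ 1.9 × 10^-15

Pb(OH)2(s) <=> Pb^2+(aq) + 2 OH^-(aq)
If s mol/L of Pb(OH)2 dissolves, [Pb^2+] = s and [OH^-] = 2s.
Ksp = [Pb^2+][OH^-]^2
Substituting: Ksp = s(2s)^2 = 4s^3
Ksp = 4 × (7.8 × 10^-6)^3 = 1.9 × 10^-15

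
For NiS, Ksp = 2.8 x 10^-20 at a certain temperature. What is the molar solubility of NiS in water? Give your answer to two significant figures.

s = 1.7 x 10^-10 M

NiS(s) ⇌ Ni^2+(aq) + S^2-(aq)
Ksp = [Ni^2+][S^2-]
For each mole of NiS that dissolves: [Ni^2+] = s, [S^2-] = s.
Ksp = s × s = s^2
s = (2.8 x 10^-20)^(1/2) = 1.7 × 10^-10 M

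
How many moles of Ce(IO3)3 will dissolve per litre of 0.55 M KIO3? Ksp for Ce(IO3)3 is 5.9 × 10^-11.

s ≈ 3.5e-10 M

Ce(IO3)3(s) ⇌ Ce^3+(aq) + 3 IO3^-(aq)
Ksp = [Ce^3+][IO3^-]^3
Let s = moles of Ce(IO3)3 that dissolve per litre. [Ce^3+] = s, [IO3^-] = 0.55 + 3s ≈ 0.55 (since IO3^- from KIO3 dominates).
Ksp ≈ s × (0.55)^3
s = 3.5 × 10^-10 M
Check: 3s = 1.1 x 10^-9 ≪ 0.55, so the approximation is valid.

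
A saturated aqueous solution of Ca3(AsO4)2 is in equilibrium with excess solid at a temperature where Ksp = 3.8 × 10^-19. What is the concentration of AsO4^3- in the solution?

1.6e-4 M

Ca3(AsO4)2(s) ⇌ 3 Ca^2+ + 2 AsO4^3-
Ksp = [Ca^2+]^3[AsO4^3-]^2
Let s = molar solubility. Then [Ca^2+] = 3s and [AsO4^3-] = 2s.
Substituting: Ksp = (3s)^3(2s)^2 = 108s^5
s^5 = 3.8 × 10^-19 / 108, so s = 8.11 × 10^-5 M
[AsO4^3-] = 2s = 1.6 × 10^-4 M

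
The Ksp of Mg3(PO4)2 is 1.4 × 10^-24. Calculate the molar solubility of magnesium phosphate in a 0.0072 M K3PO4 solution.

Mg3(PO4)2(s) ⇌ 3 Mg^2+ + 2 PO4^3-
Ksp = [Mg^2+]^3[PO4^3-]^2
Let s = moles of Mg3(PO4)2 that dissolve per litre. [Mg^2+] = 3s, [PO4^3-] = 0.0072 + 2s ≈ 0.0072 (common-ion effect: PO4^3- is already 0.0072 M).
Ksp ≈ (3s)^3 × (0.0072)^2
s = 1.0 × 10^-7 M
Check: 2s = 2.0 × 10^-7 ≪ 0.0072, so the approximation is valid.

s = 1.0 × 10^-7 M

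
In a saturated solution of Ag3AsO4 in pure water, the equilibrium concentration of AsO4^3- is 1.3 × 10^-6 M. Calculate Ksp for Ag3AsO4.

7.7e-23

Ag3AsO4(s) ⇌ 3 Ag^+(aq) + AsO4^3-(aq)
Stoichiometry gives [Ag^+] = (3/1)[AsO4^3-] = 3.90 × 10^-6 M.
Ksp = [Ag^+]^3[AsO4^3-]
Ksp = (3.90 x 10^-6)^3 × 1.3 x 10^-6 = 7.7 × 10^-23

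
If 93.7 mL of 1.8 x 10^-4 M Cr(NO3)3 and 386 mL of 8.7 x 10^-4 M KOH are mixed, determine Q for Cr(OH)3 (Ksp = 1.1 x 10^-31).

Q ≈ 1.2 × 10^-14

Total volume = 93.7 + 386 = 479.7 mL.
[Cr^3+] = 1.8 × 10^-4 × (93.7/479.7) = 3.52 x 10^-5 M
[OH^-] = 8.7 × 10^-4 × (386/479.7) = 7.00 × 10^-4 M
Cr(OH)3(s) <=> Cr^3+(aq) + 3 OH^-(aq), so Q = [Cr^3+][OH^-]^3
Q = (3.52 × 10^-5)(7.00 × 10^-4)^3 = 1.2 × 10^-14
Q > Ksp, so Cr(OH)3 will precipitate.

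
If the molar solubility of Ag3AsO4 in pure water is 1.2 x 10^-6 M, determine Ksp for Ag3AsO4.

Ag3AsO4(s) ⇌ 3 Ag^+(aq) + AsO4^3-(aq)
Let s = molar solubility. Then [Ag^+] = 3s and [AsO4^3-] = s.
Ksp = [Ag^+]^3[AsO4^3-]
So Ksp = (3s)^3 × s = 27s^4
Ksp = 27 × (1.2 × 10^-6)^4 = 5.6 x 10^-23

5.6e-23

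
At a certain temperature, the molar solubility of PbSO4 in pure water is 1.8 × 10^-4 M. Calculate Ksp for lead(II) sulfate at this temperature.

3.2e-8

PbSO4(s) <=> Pb^2+ + SO4^2-
For each mole of PbSO4 that dissolves: [Pb^2+] = s, [SO4^2-] = s.
Ksp = [Pb^2+][SO4^2-]
Ksp = s^2
Ksp = (1.8 × 10^-4)^2 = 3.2 × 10^-8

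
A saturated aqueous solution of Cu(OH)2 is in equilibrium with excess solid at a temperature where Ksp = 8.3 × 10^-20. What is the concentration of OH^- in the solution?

[OH^-] = 5.5 × 10^-7 M

Cu(OH)2(s) ⇌ Cu^2+ + 2 OH^-
Ksp = [Cu^2+][OH^-]^2
With molar solubility s: [Cu^2+] = s, [OH^-] = 2s.
Substituting: Ksp = s(2s)^2 = 4s^3
s^3 = 8.3 × 10^-20 / 4, so s = 2.75 x 10^-7 M
[OH^-] = 2s = 5.5 × 10^-7 M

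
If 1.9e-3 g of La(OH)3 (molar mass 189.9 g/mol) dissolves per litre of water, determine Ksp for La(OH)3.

Ksp ≈ 2.7 × 10^-19

Molar solubility s = (1.9 × 10^-3 g/L) / (189.9 g/mol) = 1.00 x 10^-5 M.
La(OH)3(s) <=> La^3+ + 3 OH^-
Let s = molar solubility. Then [La^3+] = s and [OH^-] = 3s.
Ksp = [La^3+][OH^-]^3
Ksp = s(3s)^3 = 27s^4
With s = 1.00 × 10^-5: Ksp = 2.7 × 10^-19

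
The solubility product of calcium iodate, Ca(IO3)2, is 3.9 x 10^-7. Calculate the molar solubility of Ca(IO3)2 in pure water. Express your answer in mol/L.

s = 4.6 x 10^-3 M

Ca(IO3)2(s) <=> Ca^2+(aq) + 2 IO3^-(aq)
Ksp = [Ca^2+][IO3^-]^2
For each mole of Ca(IO3)2 that dissolves: [Ca^2+] = s, [IO3^-] = 2s.
Ksp = s(2s)^2 = 4s^3
Solving, s = (3.9 x 10^-7/4)^(1/3) = 4.6 x 10^-3 M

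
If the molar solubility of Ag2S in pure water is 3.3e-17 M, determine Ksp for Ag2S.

Ag2S(s) ⇌ 2 Ag^+ + S^2-
With molar solubility s: [Ag^+] = 2s, [S^2-] = s.
Ksp = [Ag^+]^2[S^2-]
Ksp = (2s)^2s = 4s^3
With s = 3.3 × 10^-17: Ksp = 1.4 × 10^-49

Ksp ≈ 1.4e-49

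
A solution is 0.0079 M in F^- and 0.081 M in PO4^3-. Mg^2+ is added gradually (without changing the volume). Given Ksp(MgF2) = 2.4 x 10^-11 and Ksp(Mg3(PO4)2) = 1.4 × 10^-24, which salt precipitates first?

Mg3(PO4)2

Each salt begins to precipitate when Q = Ksp, i.e. when [Mg^2+] reaches its threshold.
For MgF2: 2.4 x 10^-11 = (0.0079)^2 × [Mg^2+]  ⇒  [Mg^2+] = 3.8 × 10^-7 M.
For Mg3(PO4)2: 1.4 × 10^-24 = (0.081)^2 × [Mg^2+]^3  ⇒  [Mg^2+] = 6.0 × 10^-8 M.
The salt with the lower threshold [Mg^2+] precipitates first: Mg3(PO4)2.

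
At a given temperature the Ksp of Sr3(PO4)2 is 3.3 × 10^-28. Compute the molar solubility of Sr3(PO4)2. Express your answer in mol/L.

1.3e-6 M

Sr3(PO4)2(s) <=> 3 Sr^2+(aq) + 2 PO4^3-(aq)
Ksp = [Sr^2+]^3[PO4^3-]^2
Let s = molar solubility. Then [Sr^2+] = 3s and [PO4^3-] = 2s.
Ksp = (3s)^3(2s)^2 = 108s^5
s^5 = 3.3 × 10^-28 / 108, so s = 1.3 x 10^-6 M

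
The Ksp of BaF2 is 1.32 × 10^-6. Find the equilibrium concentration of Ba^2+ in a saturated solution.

BaF2(s) ⇌ Ba^2+ + 2 F^-
Ksp = [Ba^2+][F^-]^2
Let s = molar solubility. Then [Ba^2+] = s and [F^-] = 2s.
So Ksp = s × (2s)^2 = 4s^3
s^3 = 1.32 × 10^-6 / 4, so s = 6.910 x 10^-3 M
[Ba^2+] = s = 6.91 × 10^-3 M

6.91 × 10^-3 M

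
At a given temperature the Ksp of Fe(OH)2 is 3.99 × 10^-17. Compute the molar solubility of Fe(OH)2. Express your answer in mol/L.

s = 2.15 × 10^-6 M

Fe(OH)2(s) ⇌ Fe^2+ + 2 OH^-
Ksp = [Fe^2+][OH^-]^2
If s mol/L of Fe(OH)2 dissolves, [Fe^2+] = s and [OH^-] = 2s.
Ksp = s(2s)^2 = 4s^3
s^3 = 3.99 × 10^-17 / 4, so s = 2.15 × 10^-6 M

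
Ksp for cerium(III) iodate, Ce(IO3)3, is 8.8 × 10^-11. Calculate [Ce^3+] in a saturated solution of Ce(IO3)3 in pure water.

[Ce^3+] ≈ 1.3 x 10^-3 M

Ce(IO3)3(s) <=> Ce^3+(aq) + 3 IO3^-(aq)
Ksp = [Ce^3+][IO3^-]^3
With molar solubility s: [Ce^3+] = s, [IO3^-] = 3s.
Ksp = s(3s)^3 = 27s^4
Solving, s = (8.8 × 10^-11/27)^(1/4) = 1.34 x 10^-3 M
[Ce^3+] = s = 1.3 × 10^-3 M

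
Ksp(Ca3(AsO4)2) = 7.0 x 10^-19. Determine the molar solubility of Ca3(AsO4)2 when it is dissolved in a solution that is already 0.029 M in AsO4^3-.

s = 3.1 × 10^-6 M

Ca3(AsO4)2(s) <=> 3 Ca^2+ + 2 AsO4^3-
Ksp = [Ca^2+]^3[AsO4^3-]^2
Let s be the molar solubility in this solution. [Ca^2+] = 3s, [AsO4^3-] = 0.029 + 2s ≈ 0.029 (since the AsO4^3- already present dominates).
Ksp ≈ (3s)^3 × (0.029)^2
s = 3.1 × 10^-6 M
Check: 2s = 6.3 × 10^-6 ≪ 0.029, so the approximation is valid.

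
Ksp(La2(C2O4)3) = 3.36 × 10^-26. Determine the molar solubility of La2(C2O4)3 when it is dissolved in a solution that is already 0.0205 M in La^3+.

s = 1.44 × 10^-8 M

La2(C2O4)3(s) ⇌ 2 La^3+(aq) + 3 C2O4^2-(aq)
Ksp = [La^3+]^2[C2O4^2-]^3
Let s be the molar solubility in this solution. [La^3+] = 0.0205 + 2s ≈ 0.0205, [C2O4^2-] = 3s (since the La^3+ already present dominates).
Ksp ≈ (0.0205)^2 × (3s)^3
s = 1.44 × 10^-8 M
Check: 2s = 2.9 × 10^-8 ≪ 0.0205, so the approximation is valid.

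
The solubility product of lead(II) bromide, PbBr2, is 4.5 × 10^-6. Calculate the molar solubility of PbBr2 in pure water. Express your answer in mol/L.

1.0e-2 M

PbBr2(s) <=> Pb^2+ + 2 Br^-
Ksp = [Pb^2+][Br^-]^2
For each mole of PbBr2 that dissolves: [Pb^2+] = s, [Br^-] = 2s.
Substituting: Ksp = s(2s)^2 = 4s^3
s = (4.5 × 10^-6 / 4)^(1/3) = 1.0 x 10^-2 M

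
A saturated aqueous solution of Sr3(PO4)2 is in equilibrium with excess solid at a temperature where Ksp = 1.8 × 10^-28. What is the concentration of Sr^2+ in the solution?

[Sr^2+] ≈ 3.3 × 10^-6 M

Sr3(PO4)2(s) ⇌ 3 Sr^2+ + 2 PO4^3-
Ksp = [Sr^2+]^3[PO4^3-]^2
With molar solubility s: [Sr^2+] = 3s, [PO4^3-] = 2s.
Substituting: Ksp = (3s)^3(2s)^2 = 108s^5
Solving, s = (1.8 × 10^-28/108)^(1/5) = 1.11 × 10^-6 M
[Sr^2+] = 3s = 3.3 x 10^-6 M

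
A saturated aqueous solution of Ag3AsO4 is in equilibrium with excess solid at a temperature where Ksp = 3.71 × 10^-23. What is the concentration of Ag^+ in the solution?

Ag3AsO4(s) ⇌ 3 Ag^+ + AsO4^3-
Ksp = [Ag^+]^3[AsO4^3-]
For each mole of Ag3AsO4 that dissolves: [Ag^+] = 3s, [AsO4^3-] = s.
So Ksp = (3s)^3 × s = 27s^4
s^4 = 3.71 × 10^-23 / 27, so s = 1.083 × 10^-6 M
[Ag^+] = 3s = 3.25 x 10^-6 M

[Ag^+] ≈ 3.25 × 10^-6 M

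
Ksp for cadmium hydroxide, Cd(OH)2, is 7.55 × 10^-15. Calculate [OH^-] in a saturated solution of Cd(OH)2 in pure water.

2.47e-5 M

Cd(OH)2(s) ⇌ Cd^2+ + 2 OH^-
Ksp = [Cd^2+][OH^-]^2
For each mole of Cd(OH)2 that dissolves: [Cd^2+] = s, [OH^-] = 2s.
Ksp = s(2s)^2 = 4s^3
s^3 = 7.55 × 10^-15 / 4, so s = 1.236 × 10^-5 M
[OH^-] = 2s = 2.47 x 10^-5 M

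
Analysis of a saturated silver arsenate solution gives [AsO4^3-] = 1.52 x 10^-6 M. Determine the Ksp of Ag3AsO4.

Ag3AsO4(s) ⇌ 3 Ag^+(aq) + AsO4^3-(aq)
Stoichiometry gives [Ag^+] = (3/1)[AsO4^3-] = 4.560 × 10^-6 M.
Ksp = [Ag^+]^3[AsO4^3-]
Ksp = (4.560 × 10^-6)^3 × 1.52 × 10^-6 = 1.44 × 10^-22

Ksp ≈ 1.44 x 10^-22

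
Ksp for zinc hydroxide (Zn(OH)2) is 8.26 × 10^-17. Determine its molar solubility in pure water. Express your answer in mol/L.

2.74 × 10^-6 M

Zn(OH)2(s) ⇌ Zn^2+ + 2 OH^-
Ksp = [Zn^2+][OH^-]^2
For each mole of Zn(OH)2 that dissolves: [Zn^2+] = s, [OH^-] = 2s.
Ksp = s(2s)^2 = 4s^3
Solving, s = (8.26 × 10^-17/4)^(1/3) = 2.74 × 10^-6 M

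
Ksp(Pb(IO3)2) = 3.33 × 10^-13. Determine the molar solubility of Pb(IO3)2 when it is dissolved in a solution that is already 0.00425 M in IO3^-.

s = 1.84 × 10^-8 M

Pb(IO3)2(s) ⇌ Pb^2+ + 2 IO3^-
Ksp = [Pb^2+][IO3^-]^2
Let s = moles of Pb(IO3)2 that dissolve per litre. [Pb^2+] = s, [IO3^-] = 0.00425 + 2s ≈ 0.00425 (since the IO3^- already present dominates).
Ksp ≈ s × (0.00425)^2
s = 1.84 × 10^-8 M
Check: 2s = 3.7 × 10^-8 ≪ 0.00425, so the approximation is valid.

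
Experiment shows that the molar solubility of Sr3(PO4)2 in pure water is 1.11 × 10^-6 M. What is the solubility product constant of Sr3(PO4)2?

Sr3(PO4)2(s) ⇌ 3 Sr^2+ + 2 PO4^3-
For each mole of Sr3(PO4)2 that dissolves: [Sr^2+] = 3s, [PO4^3-] = 2s.
Ksp = [Sr^2+]^3[PO4^3-]^2
Substituting: Ksp = (3s)^3(2s)^2 = 108s^5
With s = 1.11 x 10^-6: Ksp = 1.82 × 10^-28

Ksp = 1.82e-28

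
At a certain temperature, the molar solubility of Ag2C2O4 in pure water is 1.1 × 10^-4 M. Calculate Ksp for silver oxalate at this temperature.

Ksp ≈ 5.3e-12

Ag2C2O4(s) ⇌ 2 Ag^+ + C2O4^2-
Let s = molar solubility. Then [Ag^+] = 2s and [C2O4^2-] = s.
Ksp = [Ag^+]^2[C2O4^2-]
So Ksp = (2s)^2 × s = 4s^3
With s = 1.1 x 10^-4: Ksp = 5.3 × 10^-12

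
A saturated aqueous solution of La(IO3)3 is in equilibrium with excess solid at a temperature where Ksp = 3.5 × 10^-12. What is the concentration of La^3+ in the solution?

La(IO3)3(s) ⇌ La^3+(aq) + 3 IO3^-(aq)
Ksp = [La^3+][IO3^-]^3
If s mol/L of La(IO3)3 dissolves, [La^3+] = s and [IO3^-] = 3s.
So Ksp = s × (3s)^3 = 27s^4
s = (3.5 × 10^-12 / 27)^(1/4) = 6.00 × 10^-4 M
[La^3+] = s = 6.0 × 10^-4 M

[La^3+] = 6.0e-4 M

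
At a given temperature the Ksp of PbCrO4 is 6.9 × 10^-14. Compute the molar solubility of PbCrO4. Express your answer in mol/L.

s = 2.6 x 10^-7 M

PbCrO4(s) ⇌ Pb^2+ + CrO4^2-
Ksp = [Pb^2+][CrO4^2-]
If s mol/L of PbCrO4 dissolves, [Pb^2+] = s and [CrO4^2-] = s.
Ksp = s × s = s^2
s = √(6.9 × 10^-14) = 2.6 x 10^-7 M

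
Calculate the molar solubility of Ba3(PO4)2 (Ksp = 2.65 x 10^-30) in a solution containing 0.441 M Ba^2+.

s ≈ 2.78e-15 M

Ba3(PO4)2(s) ⇌ 3 Ba^2+ + 2 PO4^3-
Ksp = [Ba^2+]^3[PO4^3-]^2
Let s = moles of Ba3(PO4)2 that dissolve per litre. [Ba^2+] = 0.441 + 3s ≈ 0.441, [PO4^3-] = 2s (common-ion effect: Ba^2+ is already 0.441 M).
Ksp ≈ (0.441)^3 × (2s)^2
s = 2.78 × 10^-15 M
Check: 3s = 8.3 × 10^-15 ≪ 0.441, so the approximation is valid.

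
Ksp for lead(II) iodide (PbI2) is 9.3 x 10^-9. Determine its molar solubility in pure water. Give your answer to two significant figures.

s ≈ 1.3e-3 M

PbI2(s) ⇌ Pb^2+ + 2 I^-
Ksp = [Pb^2+][I^-]^2
If s mol/L of PbI2 dissolves, [Pb^2+] = s and [I^-] = 2s.
Ksp = s(2s)^2 = 4s^3
s^3 = 9.3 x 10^-9 / 4, so s = 1.3 × 10^-3 M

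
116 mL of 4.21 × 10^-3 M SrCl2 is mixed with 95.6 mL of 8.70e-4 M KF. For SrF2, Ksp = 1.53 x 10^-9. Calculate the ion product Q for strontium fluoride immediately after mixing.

Q ≈ 3.57 × 10^-10

Total volume = 116 + 95.6 = 211.6 mL.
[Sr^2+] = 4.21 × 10^-3 × (116/211.6) = 2.308 × 10^-3 M
[F^-] = 8.70 x 10^-4 × (95.6/211.6) = 3.931 × 10^-4 M
SrF2(s) ⇌ Sr^2+(aq) + 2 F^-(aq), so Q = [Sr^2+][F^-]^2
Q = (2.308 × 10^-3)(3.931 × 10^-4)^2 = 3.57 x 10^-10
Q < Ksp, so no precipitate of SrF2 forms.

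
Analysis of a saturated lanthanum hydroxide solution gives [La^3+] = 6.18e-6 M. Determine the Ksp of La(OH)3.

La(OH)3(s) <=> La^3+(aq) + 3 OH^-(aq)
Stoichiometry gives [OH^-] = (3/1)[La^3+] = 1.854 × 10^-5 M.
Ksp = [La^3+][OH^-]^3
Ksp = 6.18 × 10^-6 × (1.854 × 10^-5)^3 = 3.94 × 10^-20

3.94e-20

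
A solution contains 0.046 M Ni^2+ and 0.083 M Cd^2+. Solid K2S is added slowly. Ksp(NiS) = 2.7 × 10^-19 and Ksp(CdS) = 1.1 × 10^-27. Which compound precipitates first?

CdS

Precipitation of each salt starts when its ion product equals its Ksp.
For NiS: 2.7 × 10^-19 = 0.046 × [S^2-]  ⇒  [S^2-] = 5.9 × 10^-18 M.
For CdS: 1.1 × 10^-27 = 0.083 × [S^2-]  ⇒  [S^2-] = 1.3 × 10^-26 M.
The salt with the lower threshold [S^2-] precipitates first: CdS.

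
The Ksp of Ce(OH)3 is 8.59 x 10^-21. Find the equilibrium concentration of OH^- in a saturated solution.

Ce(OH)3(s) <=> Ce^3+ + 3 OH^-
Ksp = [Ce^3+][OH^-]^3
Let s = molar solubility. Then [Ce^3+] = s and [OH^-] = 3s.
Ksp = s(3s)^3 = 27s^4
s^4 = 8.59 x 10^-21 / 27, so s = 4.223 x 10^-6 M
[OH^-] = 3s = 1.27 x 10^-5 M

1.27 x 10^-5 M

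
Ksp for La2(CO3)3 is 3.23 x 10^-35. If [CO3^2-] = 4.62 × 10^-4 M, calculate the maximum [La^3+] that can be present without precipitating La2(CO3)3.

La2(CO3)3(s) ⇌ 2 La^3+(aq) + 3 CO3^2-(aq)
Ksp = [La^3+]^2[CO3^2-]^3
Precipitation begins when Q = Ksp. With [CO3^2-] = 4.62 × 10^-4 M:
3.23 x 10^-35 = (4.62 × 10^-4)^3 × [La^3+]^2
[La^3+] = (3.23 x 10^-35 / 9.861 x 10^-11)^(1/2) = 5.72 × 10^-13 M

[La^3+] ≈ 5.72 x 10^-13 M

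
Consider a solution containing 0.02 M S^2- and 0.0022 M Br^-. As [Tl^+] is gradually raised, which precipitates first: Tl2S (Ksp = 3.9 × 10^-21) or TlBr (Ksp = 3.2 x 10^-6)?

Precipitation of each salt starts when its ion product equals its Ksp.
For Tl2S: 3.9 × 10^-21 = 0.02 × [Tl^+]^2  ⇒  [Tl^+] = 4.4 x 10^-10 M.
For TlBr: 3.2 x 10^-6 = 0.0022 × [Tl^+]  ⇒  [Tl^+] = 1.5 × 10^-3 M.
The salt with the lower threshold [Tl^+] precipitates first: Tl2S.

Tl2S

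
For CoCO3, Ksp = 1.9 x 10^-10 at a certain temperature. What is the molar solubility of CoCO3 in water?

s ≈ 1.4 x 10^-5 M

CoCO3(s) ⇌ Co^2+ + CO3^2-
Ksp = [Co^2+][CO3^2-]
For each mole of CoCO3 that dissolves: [Co^2+] = s, [CO3^2-] = s.
Ksp = s^2
s = (1.9 x 10^-10)^(1/2) = 1.4 × 10^-5 M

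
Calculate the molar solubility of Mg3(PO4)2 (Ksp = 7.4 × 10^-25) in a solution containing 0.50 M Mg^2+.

Mg3(PO4)2(s) ⇌ 3 Mg^2+ + 2 PO4^3-
Ksp = [Mg^2+]^3[PO4^3-]^2
Let s = moles of Mg3(PO4)2 that dissolve per litre. [Mg^2+] = 0.50 + 3s ≈ 0.50, [PO4^3-] = 2s (since the Mg^2+ already present dominates).
Ksp ≈ (0.50)^3 × (2s)^2
s = 1.2 × 10^-12 M
Check: 3s = 3.6 × 10^-12 ≪ 0.50, so the approximation is valid.

s ≈ 1.2 × 10^-12 M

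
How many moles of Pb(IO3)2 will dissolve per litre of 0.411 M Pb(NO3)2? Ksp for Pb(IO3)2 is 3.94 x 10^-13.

4.90e-7 M

Pb(IO3)2(s) <=> Pb^2+(aq) + 2 IO3^-(aq)
Ksp = [Pb^2+][IO3^-]^2
Let s be the molar solubility in this solution. [Pb^2+] = 0.411 + s ≈ 0.411, [IO3^-] = 2s (since Pb^2+ from Pb(NO3)2 dominates).
Ksp ≈ 0.411 × (2s)^2
s = 4.90 × 10^-7 M
Check: s = 4.9 x 10^-7 ≪ 0.411, so the approximation is valid.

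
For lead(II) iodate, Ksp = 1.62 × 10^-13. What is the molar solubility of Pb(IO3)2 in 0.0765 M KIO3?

s ≈ 2.77 × 10^-11 M

Pb(IO3)2(s) ⇌ Pb^2+ + 2 IO3^-
Ksp = [Pb^2+][IO3^-]^2
Let s be the molar solubility in this solution. [Pb^2+] = s, [IO3^-] = 0.0765 + 2s ≈ 0.0765 (common-ion effect: IO3^- is already 0.0765 M).
Ksp ≈ s × (0.0765)^2
s = 2.77 x 10^-11 M
Check: 2s = 5.5 × 10^-11 ≪ 0.0765, so the approximation is valid.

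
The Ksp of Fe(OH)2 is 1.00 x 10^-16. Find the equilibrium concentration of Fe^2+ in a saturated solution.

Fe(OH)2(s) ⇌ Fe^2+(aq) + 2 OH^-(aq)
Ksp = [Fe^2+][OH^-]^2
Let s = molar solubility. Then [Fe^2+] = s and [OH^-] = 2s.
So Ksp = s × (2s)^2 = 4s^3
s = (1.00 x 10^-16 / 4)^(1/3) = 2.924 x 10^-6 M
[Fe^2+] = s = 2.92 × 10^-6 M

[Fe^2+] = 2.92 × 10^-6 M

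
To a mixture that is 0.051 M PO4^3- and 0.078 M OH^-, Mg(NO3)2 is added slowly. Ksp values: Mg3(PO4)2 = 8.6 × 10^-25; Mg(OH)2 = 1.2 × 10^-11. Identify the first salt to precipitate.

Mg(OH)2

Each salt begins to precipitate when Q = Ksp, i.e. when [Mg^2+] reaches its threshold.
For Mg3(PO4)2: 8.6 × 10^-25 = (0.051)^2 × [Mg^2+]^3  ⇒  [Mg^2+] = 6.9 × 10^-8 M.
For Mg(OH)2: 1.2 × 10^-11 = (0.078)^2 × [Mg^2+]  ⇒  [Mg^2+] = 2.0 x 10^-9 M.
The salt with the lower threshold [Mg^2+] precipitates first: Mg(OH)2.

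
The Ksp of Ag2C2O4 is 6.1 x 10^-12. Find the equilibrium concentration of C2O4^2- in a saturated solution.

1.2e-4 M

Ag2C2O4(s) ⇌ 2 Ag^+ + C2O4^2-
Ksp = [Ag^+]^2[C2O4^2-]
With molar solubility s: [Ag^+] = 2s, [C2O4^2-] = s.
Ksp = (2s)^2s = 4s^3
s = (6.1 x 10^-12 / 4)^(1/3) = 1.15 × 10^-4 M
[C2O4^2-] = s = 1.2 x 10^-4 M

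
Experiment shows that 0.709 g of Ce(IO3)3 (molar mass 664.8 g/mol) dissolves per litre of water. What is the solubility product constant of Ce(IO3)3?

Ksp = 3.49 x 10^-11

Molar solubility s = (7.09 x 10^-1 g/L) / (664.8 g/mol) = 1.066 × 10^-3 M.
Ce(IO3)3(s) <=> Ce^3+ + 3 IO3^-
With molar solubility s: [Ce^3+] = s, [IO3^-] = 3s.
Ksp = [Ce^3+][IO3^-]^3
So Ksp = s × (3s)^3 = 27s^4
Ksp = 27 × (1.066 × 10^-3)^4 = 3.49 x 10^-11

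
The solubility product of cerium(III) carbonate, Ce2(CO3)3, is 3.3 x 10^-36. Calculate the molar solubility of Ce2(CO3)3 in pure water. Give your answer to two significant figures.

Ce2(CO3)3(s) <=> 2 Ce^3+(aq) + 3 CO3^2-(aq)
Ksp = [Ce^3+]^2[CO3^2-]^3
For each mole of Ce2(CO3)3 that dissolves: [Ce^3+] = 2s, [CO3^2-] = 3s.
Ksp = (2s)^2(3s)^3 = 108s^5
Solving, s = (3.3 x 10^-36/108)^(1/5) = 3.1 × 10^-8 M

s ≈ 3.1 × 10^-8 M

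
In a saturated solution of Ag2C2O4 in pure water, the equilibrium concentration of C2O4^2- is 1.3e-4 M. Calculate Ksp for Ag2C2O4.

Ksp ≈ 8.8 × 10^-12

Ag2C2O4(s) <=> 2 Ag^+(aq) + C2O4^2-(aq)
Stoichiometry gives [Ag^+] = (2/1)[C2O4^2-] = 2.60 × 10^-4 M.
Ksp = [Ag^+]^2[C2O4^2-]
Ksp = (2.60 x 10^-4)^2 × 1.3 × 10^-4 = 8.8 × 10^-12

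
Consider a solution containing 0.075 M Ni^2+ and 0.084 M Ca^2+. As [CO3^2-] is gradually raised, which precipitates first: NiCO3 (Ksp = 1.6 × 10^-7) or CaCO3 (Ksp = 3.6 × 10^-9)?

CaCO3

Precipitation of each salt starts when its ion product equals its Ksp.
For NiCO3: 1.6 × 10^-7 = 0.075 × [CO3^2-]  ⇒  [CO3^2-] = 2.1 × 10^-6 M.
For CaCO3: 3.6 × 10^-9 = 0.084 × [CO3^2-]  ⇒  [CO3^2-] = 4.3 x 10^-8 M.
The salt with the lower threshold [CO3^2-] precipitates first: CaCO3.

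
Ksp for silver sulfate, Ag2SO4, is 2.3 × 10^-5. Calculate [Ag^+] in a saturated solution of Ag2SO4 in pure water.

Ag2SO4(s) ⇌ 2 Ag^+ + SO4^2-
Ksp = [Ag^+]^2[SO4^2-]
Let s = molar solubility. Then [Ag^+] = 2s and [SO4^2-] = s.
Ksp = (2s)^2s = 4s^3
Solving, s = (2.3 × 10^-5/4)^(1/3) = 1.79 × 10^-2 M
[Ag^+] = 2s = 3.6 × 10^-2 M

3.6e-2 M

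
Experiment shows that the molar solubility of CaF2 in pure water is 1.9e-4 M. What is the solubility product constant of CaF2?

Ksp = 2.7 × 10^-11

CaF2(s) <=> Ca^2+ + 2 F^-
Let s = molar solubility. Then [Ca^2+] = s and [F^-] = 2s.
Ksp = [Ca^2+][F^-]^2
So Ksp = s × (2s)^2 = 4s^3
Ksp = 4 × (1.9 × 10^-4)^3 = 2.7 x 10^-11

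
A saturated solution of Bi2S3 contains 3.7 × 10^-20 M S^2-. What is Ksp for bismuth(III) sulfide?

3.1e-98

Bi2S3(s) ⇌ 2 Bi^3+(aq) + 3 S^2-(aq)
Stoichiometry gives [Bi^3+] = (2/3)[S^2-] = 2.47 x 10^-20 M.
Ksp = [Bi^3+]^2[S^2-]^3
Ksp = (2.47 × 10^-20)^2 × (3.7 x 10^-20)^3 = 3.1 x 10^-98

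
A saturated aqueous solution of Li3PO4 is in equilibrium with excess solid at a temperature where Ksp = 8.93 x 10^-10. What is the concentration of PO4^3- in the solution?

[PO4^3-] ≈ 2.40 × 10^-3 M

Li3PO4(s) <=> 3 Li^+(aq) + PO4^3-(aq)
Ksp = [Li^+]^3[PO4^3-]
Let s = molar solubility. Then [Li^+] = 3s and [PO4^3-] = s.
Ksp = (3s)^3s = 27s^4
s = (8.93 x 10^-10 / 27)^(1/4) = 2.398 × 10^-3 M
[PO4^3-] = s = 2.40 × 10^-3 M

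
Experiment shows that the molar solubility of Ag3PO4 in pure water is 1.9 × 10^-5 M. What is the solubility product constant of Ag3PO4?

Ag3PO4(s) ⇌ 3 Ag^+(aq) + PO4^3-(aq)
Let s = molar solubility. Then [Ag^+] = 3s and [PO4^3-] = s.
Ksp = [Ag^+]^3[PO4^3-]
So Ksp = (3s)^3 × s = 27s^4
With s = 1.9 × 10^-5: Ksp = 3.5 × 10^-18

Ksp = 3.5 x 10^-18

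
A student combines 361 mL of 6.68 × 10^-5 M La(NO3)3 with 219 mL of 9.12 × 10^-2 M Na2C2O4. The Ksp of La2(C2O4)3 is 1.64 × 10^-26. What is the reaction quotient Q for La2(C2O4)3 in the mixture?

Total volume = 361 + 219 = 580 mL.
[La^3+] = 6.68 × 10^-5 × (361/580) = 4.158 × 10^-5 M
[C2O4^2-] = 9.12 × 10^-2 × (219/580) = 3.444 x 10^-2 M
La2(C2O4)3(s) ⇌ 2 La^3+(aq) + 3 C2O4^2-(aq), so Q = [La^3+]^2[C2O4^2-]^3
Q = (4.158 × 10^-5)^2(3.444 × 10^-2)^3 = 7.06 x 10^-14
Q > Ksp, so La2(C2O4)3 will precipitate.

7.06 × 10^-14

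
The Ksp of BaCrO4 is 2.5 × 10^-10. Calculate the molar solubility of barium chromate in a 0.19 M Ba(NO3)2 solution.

1.3 x 10^-9 M

BaCrO4(s) ⇌ Ba^2+(aq) + CrO4^2-(aq)
Ksp = [Ba^2+][CrO4^2-]
Let s = moles of BaCrO4 that dissolve per litre. [Ba^2+] = 0.19 + s ≈ 0.19, [CrO4^2-] = s (common-ion effect: Ba^2+ is already 0.19 M).
Ksp ≈ 0.19 × s
s = 1.3 × 10^-9 M
Check: s = 1.3 x 10^-9 ≪ 0.19, so the approximation is valid.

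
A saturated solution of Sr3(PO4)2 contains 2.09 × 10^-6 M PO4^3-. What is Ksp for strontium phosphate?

Sr3(PO4)2(s) ⇌ 3 Sr^2+ + 2 PO4^3-
Stoichiometry gives [Sr^2+] = (3/2)[PO4^3-] = 3.135 × 10^-6 M.
Ksp = [Sr^2+]^3[PO4^3-]^2
Ksp = (3.135 × 10^-6)^3 × (2.09 × 10^-6)^2 = 1.35 × 10^-28

Ksp ≈ 1.35e-28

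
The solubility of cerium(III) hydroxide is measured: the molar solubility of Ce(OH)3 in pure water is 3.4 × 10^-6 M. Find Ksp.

Ce(OH)3(s) <=> Ce^3+(aq) + 3 OH^-(aq)
With molar solubility s: [Ce^3+] = s, [OH^-] = 3s.
Ksp = [Ce^3+][OH^-]^3
So Ksp = s × (3s)^3 = 27s^4
With s = 3.4 × 10^-6: Ksp = 3.6 × 10^-21

3.6 × 10^-21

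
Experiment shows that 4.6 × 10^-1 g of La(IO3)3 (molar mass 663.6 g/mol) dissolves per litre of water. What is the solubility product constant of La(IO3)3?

Ksp = 6.2e-12

Molar solubility s = (4.6 × 10^-1 g/L) / (663.6 g/mol) = 6.93 × 10^-4 M.
La(IO3)3(s) ⇌ La^3+ + 3 IO3^-
Let s = molar solubility. Then [La^3+] = s and [IO3^-] = 3s.
Ksp = [La^3+][IO3^-]^3
So Ksp = s × (3s)^3 = 27s^4
Ksp = 27 × (6.93 × 10^-4)^4 = 6.2 × 10^-12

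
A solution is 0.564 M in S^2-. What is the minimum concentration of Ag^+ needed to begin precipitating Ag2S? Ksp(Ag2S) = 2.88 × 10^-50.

[Ag^+] ≈ 2.26 x 10^-25 M

Ag2S(s) <=> 2 Ag^+ + S^2-
Ksp = [Ag^+]^2[S^2-]
Precipitation begins when Q = Ksp. With [S^2-] = 0.564 M:
2.88 × 10^-50 = (0.564) × [Ag^+]^2
[Ag^+] = (2.88 × 10^-50 / 5.64 x 10^-1)^(1/2) = 2.26 × 10^-25 M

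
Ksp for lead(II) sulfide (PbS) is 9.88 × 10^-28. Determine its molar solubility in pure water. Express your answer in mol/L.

3.14e-14 M

PbS(s) ⇌ Pb^2+ + S^2-
Ksp = [Pb^2+][S^2-]
Let s = molar solubility. Then [Pb^2+] = s and [S^2-] = s.
Ksp = s^2
s = (9.88 × 10^-28)^(1/2) = 3.14 × 10^-14 M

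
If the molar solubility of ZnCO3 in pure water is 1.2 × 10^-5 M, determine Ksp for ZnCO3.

1.4 x 10^-10

ZnCO3(s) <=> Zn^2+(aq) + CO3^2-(aq)
Let s = molar solubility. Then [Zn^2+] = s and [CO3^2-] = s.
Ksp = [Zn^2+][CO3^2-]
Ksp = s^2
With s = 1.2 × 10^-5: Ksp = 1.4 × 10^-10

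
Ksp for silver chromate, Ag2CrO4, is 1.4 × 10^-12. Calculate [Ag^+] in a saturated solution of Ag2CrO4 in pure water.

[Ag^+] ≈ 1.4 × 10^-4 M

Ag2CrO4(s) <=> 2 Ag^+ + CrO4^2-
Ksp = [Ag^+]^2[CrO4^2-]
If s mol/L of Ag2CrO4 dissolves, [Ag^+] = 2s and [CrO4^2-] = s.
Ksp = (2s)^2s = 4s^3
s^3 = 1.4 × 10^-12 / 4, so s = 7.05 × 10^-5 M
[Ag^+] = 2s = 1.4 × 10^-4 M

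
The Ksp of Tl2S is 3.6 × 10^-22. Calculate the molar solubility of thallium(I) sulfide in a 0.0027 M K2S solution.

1.8 × 10^-10 M

Tl2S(s) <=> 2 Tl^+ + S^2-
Ksp = [Tl^+]^2[S^2-]
Let s be the molar solubility in this solution. [Tl^+] = 2s, [S^2-] = 0.0027 + s ≈ 0.0027 (common-ion effect: S^2- is already 0.0027 M).
Ksp ≈ (2s)^2 × 0.0027
s = 1.8 × 10^-10 M
Check: s = 1.8 × 10^-10 ≪ 0.0027, so the approximation is valid.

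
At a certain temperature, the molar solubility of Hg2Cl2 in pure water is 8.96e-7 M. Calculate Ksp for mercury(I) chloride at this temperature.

Ksp = 2.88 × 10^-18

Hg2Cl2(s) ⇌ Hg2^2+(aq) + 2 Cl^-(aq)
If s mol/L of Hg2Cl2 dissolves, [Hg2^2+] = s and [Cl^-] = 2s.
Ksp = [Hg2^2+][Cl^-]^2
Ksp = s(2s)^2 = 4s^3
With s = 8.96 × 10^-7: Ksp = 2.88 x 10^-18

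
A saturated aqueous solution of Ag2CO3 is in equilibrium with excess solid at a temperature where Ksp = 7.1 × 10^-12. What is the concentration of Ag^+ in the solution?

[Ag^+] = 2.4e-4 M

Ag2CO3(s) ⇌ 2 Ag^+ + CO3^2-
Ksp = [Ag^+]^2[CO3^2-]
Let s = molar solubility. Then [Ag^+] = 2s and [CO3^2-] = s.
Substituting: Ksp = (2s)^2s = 4s^3
Solving, s = (7.1 × 10^-12/4)^(1/3) = 1.21 x 10^-4 M
[Ag^+] = 2s = 2.4 × 10^-4 M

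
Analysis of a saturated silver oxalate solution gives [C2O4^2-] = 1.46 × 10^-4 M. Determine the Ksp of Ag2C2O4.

Ag2C2O4(s) <=> 2 Ag^+ + C2O4^2-
Stoichiometry gives [Ag^+] = (2/1)[C2O4^2-] = 2.920 × 10^-4 M.
Ksp = [Ag^+]^2[C2O4^2-]
Ksp = (2.920 × 10^-4)^2 × 1.46 x 10^-4 = 1.24 × 10^-11

Ksp ≈ 1.24 × 10^-11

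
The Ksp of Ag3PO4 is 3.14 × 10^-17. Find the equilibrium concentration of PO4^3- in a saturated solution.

Ag3PO4(s) ⇌ 3 Ag^+(aq) + PO4^3-(aq)
Ksp = [Ag^+]^3[PO4^3-]
If s mol/L of Ag3PO4 dissolves, [Ag^+] = 3s and [PO4^3-] = s.
So Ksp = (3s)^3 × s = 27s^4
Solving, s = (3.14 × 10^-17/27)^(1/4) = 3.284 × 10^-5 M
[PO4^3-] = s = 3.28 x 10^-5 M

[PO4^3-] ≈ 3.28e-5 M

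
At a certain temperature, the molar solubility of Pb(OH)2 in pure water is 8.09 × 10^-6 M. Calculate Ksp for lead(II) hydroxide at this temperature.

Pb(OH)2(s) <=> Pb^2+(aq) + 2 OH^-(aq)
With molar solubility s: [Pb^2+] = s, [OH^-] = 2s.
Ksp = [Pb^2+][OH^-]^2
Substituting: Ksp = s(2s)^2 = 4s^3
With s = 8.09 × 10^-6: Ksp = 2.12 × 10^-15

Ksp ≈ 2.12 × 10^-15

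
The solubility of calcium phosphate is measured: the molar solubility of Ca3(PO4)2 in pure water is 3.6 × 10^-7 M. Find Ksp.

Ksp = 6.5 x 10^-31

Ca3(PO4)2(s) ⇌ 3 Ca^2+(aq) + 2 PO4^3-(aq)
For each mole of Ca3(PO4)2 that dissolves: [Ca^2+] = 3s, [PO4^3-] = 2s.
Ksp = [Ca^2+]^3[PO4^3-]^2
Ksp = (3s)^3(2s)^2 = 108s^5
With s = 3.6 × 10^-7: Ksp = 6.5 x 10^-31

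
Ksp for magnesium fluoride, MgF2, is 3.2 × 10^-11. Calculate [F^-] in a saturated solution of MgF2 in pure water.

MgF2(s) ⇌ Mg^2+ + 2 F^-
Ksp = [Mg^2+][F^-]^2
For each mole of MgF2 that dissolves: [Mg^2+] = s, [F^-] = 2s.
Substituting: Ksp = s(2s)^2 = 4s^3
s = (3.2 × 10^-11 / 4)^(1/3) = 2.00 × 10^-4 M
[F^-] = 2s = 4.0 x 10^-4 M

[F^-] = 4.0e-4 M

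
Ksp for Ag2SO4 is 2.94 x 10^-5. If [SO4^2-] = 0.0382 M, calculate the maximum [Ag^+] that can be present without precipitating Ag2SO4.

Ag2SO4(s) ⇌ 2 Ag^+ + SO4^2-
Ksp = [Ag^+]^2[SO4^2-]
Precipitation begins when Q = Ksp. With [SO4^2-] = 0.0382 M:
2.94 x 10^-5 = (0.0382) × [Ag^+]^2
[Ag^+] = (2.94 x 10^-5 / 3.82 × 10^-2)^(1/2) = 2.77 x 10^-2 M

2.77 x 10^-2 M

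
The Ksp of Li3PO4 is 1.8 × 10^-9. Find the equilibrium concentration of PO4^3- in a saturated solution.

[PO4^3-] ≈ 2.9e-3 M

Li3PO4(s) ⇌ 3 Li^+ + PO4^3-
Ksp = [Li^+]^3[PO4^3-]
Let s = molar solubility. Then [Li^+] = 3s and [PO4^3-] = s.
Substituting: Ksp = (3s)^3s = 27s^4
s = (1.8 × 10^-9 / 27)^(1/4) = 2.86 × 10^-3 M
[PO4^3-] = s = 2.9 × 10^-3 M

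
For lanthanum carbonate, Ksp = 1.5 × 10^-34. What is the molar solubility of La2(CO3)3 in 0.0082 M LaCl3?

La2(CO3)3(s) ⇌ 2 La^3+(aq) + 3 CO3^2-(aq)
Ksp = [La^3+]^2[CO3^2-]^3
Let s be the molar solubility in this solution. [La^3+] = 0.0082 + 2s ≈ 0.0082, [CO3^2-] = 3s (since La^3+ from LaCl3 dominates).
Ksp ≈ (0.0082)^2 × (3s)^3
s = 4.4 × 10^-11 M
Check: 2s = 8.7 × 10^-11 ≪ 0.0082, so the approximation is valid.

4.4 x 10^-11 M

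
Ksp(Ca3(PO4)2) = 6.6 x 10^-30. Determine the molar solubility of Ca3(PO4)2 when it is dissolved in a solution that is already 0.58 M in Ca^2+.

s ≈ 2.9 × 10^-15 M

Ca3(PO4)2(s) <=> 3 Ca^2+(aq) + 2 PO4^3-(aq)
Ksp = [Ca^2+]^3[PO4^3-]^2
Let s = moles of Ca3(PO4)2 that dissolve per litre. [Ca^2+] = 0.58 + 3s ≈ 0.58, [PO4^3-] = 2s (common-ion effect: Ca^2+ is already 0.58 M).
Ksp ≈ (0.58)^3 × (2s)^2
s = 2.9 × 10^-15 M
Check: 3s = 8.7 × 10^-15 ≪ 0.58, so the approximation is valid.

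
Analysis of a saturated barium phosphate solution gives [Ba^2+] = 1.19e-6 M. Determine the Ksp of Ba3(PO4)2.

Ba3(PO4)2(s) ⇌ 3 Ba^2+(aq) + 2 PO4^3-(aq)
Stoichiometry gives [PO4^3-] = (2/3)[Ba^2+] = 7.933 × 10^-7 M.
Ksp = [Ba^2+]^3[PO4^3-]^2
Ksp = (1.19 × 10^-6)^3 × (7.933 × 10^-7)^2 = 1.06 x 10^-30

Ksp ≈ 1.06 x 10^-30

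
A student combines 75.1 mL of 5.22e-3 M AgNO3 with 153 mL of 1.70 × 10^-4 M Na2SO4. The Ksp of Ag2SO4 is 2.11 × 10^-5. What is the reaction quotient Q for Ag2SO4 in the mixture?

Total volume = 75.1 + 153 = 228.1 mL.
[Ag^+] = 5.22 × 10^-3 × (75.1/228.1) = 1.719 × 10^-3 M
[SO4^2-] = 1.70 × 10^-4 × (153/228.1) = 1.140 × 10^-4 M
Ag2SO4(s) <=> 2 Ag^+(aq) + SO4^2-(aq), so Q = [Ag^+]^2[SO4^2-]
Q = (1.719 × 10^-3)^2(1.140 × 10^-4) = 3.37 x 10^-10
Q < Ksp, so no precipitate of Ag2SO4 forms.

Q ≈ 3.37 × 10^-10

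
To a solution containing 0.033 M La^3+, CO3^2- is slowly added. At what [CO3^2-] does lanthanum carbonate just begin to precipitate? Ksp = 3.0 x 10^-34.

La2(CO3)3(s) ⇌ 2 La^3+ + 3 CO3^2-
Ksp = [La^3+]^2[CO3^2-]^3
Precipitation begins when Q = Ksp. With [La^3+] = 0.033 M:
3.0 x 10^-34 = (0.033)^2 × [CO3^2-]^3
[CO3^2-] = (3.0 x 10^-34 / 1.09 x 10^-3)^(1/3) = 6.5 × 10^-11 M

[CO3^2-] = 6.5 × 10^-11 M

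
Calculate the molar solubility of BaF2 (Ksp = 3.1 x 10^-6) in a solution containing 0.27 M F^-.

s ≈ 4.3e-5 M

BaF2(s) ⇌ Ba^2+(aq) + 2 F^-(aq)
Ksp = [Ba^2+][F^-]^2
Let s = moles of BaF2 that dissolve per litre. [Ba^2+] = s, [F^-] = 0.27 + 2s ≈ 0.27 (Ksp is small, so little additional dissolves).
Ksp ≈ s × (0.27)^2
s = 4.3 × 10^-5 M
Check: 2s = 8.5 × 10^-5 ≪ 0.27, so the approximation is valid.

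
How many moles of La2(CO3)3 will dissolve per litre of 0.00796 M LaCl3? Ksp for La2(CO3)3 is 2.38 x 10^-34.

s ≈ 5.18 x 10^-11 M

La2(CO3)3(s) <=> 2 La^3+(aq) + 3 CO3^2-(aq)
Ksp = [La^3+]^2[CO3^2-]^3
If s mol/L dissolves here, [La^3+] = 0.00796 + 2s ≈ 0.00796, [CO3^2-] = 3s (Ksp is small, so little additional dissolves).
Ksp ≈ (0.00796)^2 × (3s)^3
s = 5.18 × 10^-11 M
Check: 2s = 1.0 × 10^-10 ≪ 0.00796, so the approximation is valid.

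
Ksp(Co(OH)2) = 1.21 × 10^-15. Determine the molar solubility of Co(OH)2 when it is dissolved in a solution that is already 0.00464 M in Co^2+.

s = 2.55 x 10^-7 M

Co(OH)2(s) <=> Co^2+ + 2 OH^-
Ksp = [Co^2+][OH^-]^2
Let s = moles of Co(OH)2 that dissolve per litre. [Co^2+] = 0.00464 + s ≈ 0.00464, [OH^-] = 2s (common-ion effect: Co^2+ is already 0.00464 M).
Ksp ≈ 0.00464 × (2s)^2
s = 2.55 × 10^-7 M
Check: s = 2.6 × 10^-7 ≪ 0.00464, so the approximation is valid.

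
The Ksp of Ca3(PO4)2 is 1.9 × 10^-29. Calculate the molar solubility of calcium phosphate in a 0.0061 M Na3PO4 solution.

2.7 x 10^-9 M

Ca3(PO4)2(s) ⇌ 3 Ca^2+ + 2 PO4^3-
Ksp = [Ca^2+]^3[PO4^3-]^2
Let s = moles of Ca3(PO4)2 that dissolve per litre. [Ca^2+] = 3s, [PO4^3-] = 0.0061 + 2s ≈ 0.0061 (Ksp is small, so little additional dissolves).
Ksp ≈ (3s)^3 × (0.0061)^2
s = 2.7 × 10^-9 M
Check: 2s = 5.3 x 10^-9 ≪ 0.0061, so the approximation is valid.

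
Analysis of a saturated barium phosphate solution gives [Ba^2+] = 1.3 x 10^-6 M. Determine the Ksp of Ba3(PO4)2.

Ba3(PO4)2(s) ⇌ 3 Ba^2+(aq) + 2 PO4^3-(aq)
Stoichiometry gives [PO4^3-] = (2/3)[Ba^2+] = 8.67 x 10^-7 M.
Ksp = [Ba^2+]^3[PO4^3-]^2
Ksp = (1.3 x 10^-6)^3 × (8.67 × 10^-7)^2 = 1.7 x 10^-30

Ksp ≈ 1.7 × 10^-30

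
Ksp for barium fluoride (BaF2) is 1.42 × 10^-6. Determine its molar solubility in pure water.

7.08 x 10^-3 M

BaF2(s) <=> Ba^2+ + 2 F^-
Ksp = [Ba^2+][F^-]^2
If s mol/L of BaF2 dissolves, [Ba^2+] = s and [F^-] = 2s.
Ksp = s(2s)^2 = 4s^3
s^3 = 1.42 × 10^-6 / 4, so s = 7.08 × 10^-3 M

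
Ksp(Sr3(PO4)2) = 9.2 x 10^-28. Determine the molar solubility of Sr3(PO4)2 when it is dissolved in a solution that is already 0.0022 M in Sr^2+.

1.5 x 10^-10 M

Sr3(PO4)2(s) ⇌ 3 Sr^2+(aq) + 2 PO4^3-(aq)
Ksp = [Sr^2+]^3[PO4^3-]^2
Let s = moles of Sr3(PO4)2 that dissolve per litre. [Sr^2+] = 0.0022 + 3s ≈ 0.0022, [PO4^3-] = 2s (since the Sr^2+ already present dominates).
Ksp ≈ (0.0022)^3 × (2s)^2
s = 1.5 x 10^-10 M
Check: 3s = 4.4 x 10^-10 ≪ 0.0022, so the approximation is valid.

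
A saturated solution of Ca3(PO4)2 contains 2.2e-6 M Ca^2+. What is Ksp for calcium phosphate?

Ksp = 2.3e-29

Ca3(PO4)2(s) <=> 3 Ca^2+(aq) + 2 PO4^3-(aq)
Stoichiometry gives [PO4^3-] = (2/3)[Ca^2+] = 1.47 × 10^-6 M.
Ksp = [Ca^2+]^3[PO4^3-]^2
Ksp = (2.2 × 10^-6)^3 × (1.47 × 10^-6)^2 = 2.3 × 10^-29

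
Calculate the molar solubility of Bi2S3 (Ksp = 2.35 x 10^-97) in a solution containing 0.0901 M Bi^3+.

s = 1.02e-32 M

Bi2S3(s) ⇌ 2 Bi^3+ + 3 S^2-
Ksp = [Bi^3+]^2[S^2-]^3
If s mol/L dissolves here, [Bi^3+] = 0.0901 + 2s ≈ 0.0901, [S^2-] = 3s (Ksp is small, so little additional dissolves).
Ksp ≈ (0.0901)^2 × (3s)^3
s = 1.02 x 10^-32 M
Check: 2s = 2.0 × 10^-32 ≪ 0.0901, so the approximation is valid.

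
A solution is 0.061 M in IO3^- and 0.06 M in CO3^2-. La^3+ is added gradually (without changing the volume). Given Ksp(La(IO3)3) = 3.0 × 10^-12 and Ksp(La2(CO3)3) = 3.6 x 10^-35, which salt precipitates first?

Precipitation of each salt starts when its ion product equals its Ksp.
For La(IO3)3: 3.0 × 10^-12 = (0.061)^3 × [La^3+]  ⇒  [La^3+] = 1.3 x 10^-8 M.
For La2(CO3)3: 3.6 x 10^-35 = (0.06)^3 × [La^3+]^2  ⇒  [La^3+] = 4.1 × 10^-16 M.
The salt with the lower threshold [La^3+] precipitates first: La2(CO3)3.

La2(CO3)3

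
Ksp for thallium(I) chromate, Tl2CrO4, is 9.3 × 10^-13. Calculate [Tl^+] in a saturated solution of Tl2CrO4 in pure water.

Tl2CrO4(s) <=> 2 Tl^+(aq) + CrO4^2-(aq)
Ksp = [Tl^+]^2[CrO4^2-]
With molar solubility s: [Tl^+] = 2s, [CrO4^2-] = s.
So Ksp = (2s)^2 × s = 4s^3
Solving, s = (9.3 × 10^-13/4)^(1/3) = 6.15 × 10^-5 M
[Tl^+] = 2s = 1.2 x 10^-4 M

[Tl^+] = 1.2 x 10^-4 M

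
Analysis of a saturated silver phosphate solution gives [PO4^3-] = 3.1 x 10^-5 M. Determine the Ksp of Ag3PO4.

Ag3PO4(s) ⇌ 3 Ag^+(aq) + PO4^3-(aq)
Stoichiometry gives [Ag^+] = (3/1)[PO4^3-] = 9.30 × 10^-5 M.
Ksp = [Ag^+]^3[PO4^3-]
Ksp = (9.30 × 10^-5)^3 × 3.1 × 10^-5 = 2.5 x 10^-17

Ksp ≈ 2.5 × 10^-17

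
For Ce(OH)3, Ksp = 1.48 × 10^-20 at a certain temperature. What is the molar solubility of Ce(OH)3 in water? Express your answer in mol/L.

Ce(OH)3(s) ⇌ Ce^3+ + 3 OH^-
Ksp = [Ce^3+][OH^-]^3
With molar solubility s: [Ce^3+] = s, [OH^-] = 3s.
Ksp = s(3s)^3 = 27s^4
s = (1.48 × 10^-20 / 27)^(1/4) = 4.84 × 10^-6 M

4.84e-6 M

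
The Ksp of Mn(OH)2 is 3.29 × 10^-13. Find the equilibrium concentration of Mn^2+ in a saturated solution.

4.35e-5 M

Mn(OH)2(s) ⇌ Mn^2+ + 2 OH^-
Ksp = [Mn^2+][OH^-]^2
For each mole of Mn(OH)2 that dissolves: [Mn^2+] = s, [OH^-] = 2s.
Ksp = s(2s)^2 = 4s^3
s = (3.29 × 10^-13 / 4)^(1/3) = 4.349 × 10^-5 M
[Mn^2+] = s = 4.35 × 10^-5 M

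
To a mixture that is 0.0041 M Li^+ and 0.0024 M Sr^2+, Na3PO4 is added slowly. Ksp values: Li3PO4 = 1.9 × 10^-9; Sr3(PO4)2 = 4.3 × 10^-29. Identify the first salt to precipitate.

Precipitation of each salt starts when its ion product equals its Ksp.
For Li3PO4: 1.9 × 10^-9 = (0.0041)^3 × [PO4^3-]  ⇒  [PO4^3-] = 2.8 × 10^-2 M.
For Sr3(PO4)2: 4.3 × 10^-29 = (0.0024)^3 × [PO4^3-]^2  ⇒  [PO4^3-] = 5.6 × 10^-11 M.
The salt with the lower threshold [PO4^3-] precipitates first: Sr3(PO4)2.

Sr3(PO4)2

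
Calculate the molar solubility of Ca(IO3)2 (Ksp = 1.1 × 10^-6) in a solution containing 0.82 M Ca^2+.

5.8e-4 M

Ca(IO3)2(s) ⇌ Ca^2+ + 2 IO3^-
Ksp = [Ca^2+][IO3^-]^2
If s mol/L dissolves here, [Ca^2+] = 0.82 + s ≈ 0.82, [IO3^-] = 2s (common-ion effect: Ca^2+ is already 0.82 M).
Ksp ≈ 0.82 × (2s)^2
s = 5.8 × 10^-4 M
Check: s = 5.8 × 10^-4 ≪ 0.82, so the approximation is valid.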